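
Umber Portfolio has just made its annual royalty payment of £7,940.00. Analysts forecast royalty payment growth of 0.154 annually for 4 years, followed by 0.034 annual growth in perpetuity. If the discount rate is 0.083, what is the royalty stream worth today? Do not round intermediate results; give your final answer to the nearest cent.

D_1 = 9162.76000
D_2 = 10573.82504
D_3 = 12202.19410
D_4 = 14081.33199
Terminal value at year 4: TV = D_4×(1+g_2)/(r−g_2) = 14560.09727/0.049 = 297144.84234
P_0 = D_1/(1+r)^1 + D_2/(1+r)^2 + D_3/(1+r)^3 + D_4/(1+r)^4 + TV/(1+r)^4
    = 8460.53555 + 9015.19670 + 9606.22067 + 10235.99137 + 216000.30776 = 253318.25205

£253318.25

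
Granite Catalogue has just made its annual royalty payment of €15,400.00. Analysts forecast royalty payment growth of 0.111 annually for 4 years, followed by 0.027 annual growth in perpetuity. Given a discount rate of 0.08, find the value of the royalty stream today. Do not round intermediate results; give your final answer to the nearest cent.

D_1 = 17109.40000
D_2 = 19008.54340
D_3 = 21118.49172
D_4 = 23462.64430
Terminal value at year 4: TV = D_4×(1+g_2)/(r−g_2) = 24096.13569/0.053 = 454644.06970
P_0 = D_1/(1+r)^1 + D_2/(1+r)^2 + D_3/(1+r)^3 + D_4/(1+r)^4 + TV/(1+r)^4
    = 15842.03704 + 16296.76217 + 16764.53961 + 17245.74398 + 334176.96363 = 400326.04643

€400326.05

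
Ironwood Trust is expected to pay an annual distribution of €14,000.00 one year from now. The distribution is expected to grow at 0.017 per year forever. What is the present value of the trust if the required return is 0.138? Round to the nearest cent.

Growing perpetuity: P = D₁ / (r − g) = €14,000.0000 / (0.138 − 0.017) = €115,702.48

€115702.48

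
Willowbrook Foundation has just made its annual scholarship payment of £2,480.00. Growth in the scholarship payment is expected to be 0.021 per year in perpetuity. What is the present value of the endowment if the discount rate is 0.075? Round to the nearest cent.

£46890.37

D₁ = D₀ × (1 + g) = £2,480.00 × 1.021 = £2,532.0800
Growing perpetuity: P = D₁ / (r − g) = £2,532.0800 / (0.075 − 0.021) = £46,890.37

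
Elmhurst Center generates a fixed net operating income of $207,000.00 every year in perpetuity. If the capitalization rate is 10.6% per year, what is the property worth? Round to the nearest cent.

$1952830.19

Level perpetuity: PV = C / r = $207,000.00 / 0.106 = $1,952,830.19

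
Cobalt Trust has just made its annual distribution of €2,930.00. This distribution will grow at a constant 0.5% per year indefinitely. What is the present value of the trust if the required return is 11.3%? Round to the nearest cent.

€27265.28

D₁ = D₀ × (1 + g) = €2,930.00 × 1.005 = €2,944.6500
Growing perpetuity: P = D₁ / (r − g) = €2,944.6500 / (0.113 − 0.005) = €27,265.28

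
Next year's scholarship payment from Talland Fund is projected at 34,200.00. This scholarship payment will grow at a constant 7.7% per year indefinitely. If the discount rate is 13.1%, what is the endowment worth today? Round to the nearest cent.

Growing perpetuity: P = D₁ / (r − g) = 34,200.0000 / (0.131 − 0.077) = 633,333.33

633333.33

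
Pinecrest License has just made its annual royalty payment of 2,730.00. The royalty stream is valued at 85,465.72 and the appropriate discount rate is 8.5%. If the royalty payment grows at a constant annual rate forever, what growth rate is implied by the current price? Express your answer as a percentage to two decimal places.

5.14%

P = D₀(1+g)/(r−g) ⇒ P(r−g) = D₀(1+g) ⇒ g(P+D₀) = P·r − D₀
g = (P·r − D₀)/(P + D₀) = (85,465.72×0.085 − 2,730.00) / (85,465.72 + 2,730.00) = 0.051415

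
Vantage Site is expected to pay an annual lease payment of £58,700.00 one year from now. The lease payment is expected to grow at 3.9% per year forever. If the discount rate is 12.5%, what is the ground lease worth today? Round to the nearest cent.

Growing perpetuity: P = D₁ / (r − g) = £58,700.0000 / (0.125 − 0.039) = £682,558.14

£682558.14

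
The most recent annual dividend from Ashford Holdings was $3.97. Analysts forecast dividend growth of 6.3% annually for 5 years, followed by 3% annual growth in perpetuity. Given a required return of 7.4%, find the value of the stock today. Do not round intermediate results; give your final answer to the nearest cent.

$107.52

D_1 = 4.22011
D_2 = 4.48598
D_3 = 4.76859
D_4 = 5.06901
D_5 = 5.38836
Terminal value at year 5: TV = D_5×(1+g_2)/(r−g_2) = 5.55001/0.044 = 126.13667
P_0 = D_1/(1+r)^1 + D_2/(1+r)^2 + D_3/(1+r)^3 + D_4/(1+r)^4 + D_5/(1+r)^5 + TV/(1+r)^5
    = 3.92934 + 3.88909 + 3.84926 + 3.80984 + 3.77082 + 88.27139 = 107.51974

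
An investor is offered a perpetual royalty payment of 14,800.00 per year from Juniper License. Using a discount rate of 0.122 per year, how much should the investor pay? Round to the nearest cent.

Level perpetuity: PV = C / r = 14,800.00 / 0.122 = 121,311.48

121311.48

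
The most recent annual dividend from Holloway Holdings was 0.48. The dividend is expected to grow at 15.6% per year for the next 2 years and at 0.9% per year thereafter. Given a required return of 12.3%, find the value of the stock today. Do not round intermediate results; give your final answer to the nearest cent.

D_1 = 0.55488
D_2 = 0.64144
Terminal value at year 2: TV = D_2×(1+g_2)/(r−g_2) = 0.64721/0.114 = 5.67732
P_0 = D_1/(1+r)^1 + D_2/(1+r)^2 + TV/(1+r)^2
    = 0.49411 + 0.50862 + 4.50177 = 5.50450

5.50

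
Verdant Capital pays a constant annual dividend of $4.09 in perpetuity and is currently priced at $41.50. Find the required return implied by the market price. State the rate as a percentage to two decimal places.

9.86%

P = C/r ⇒ r = C/P = $4.09/$41.50 = 0.098554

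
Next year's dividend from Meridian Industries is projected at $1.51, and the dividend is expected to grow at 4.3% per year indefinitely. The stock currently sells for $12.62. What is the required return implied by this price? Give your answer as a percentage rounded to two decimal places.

16.27%

P = D₁/(r − g) ⇒ r = D₁/P + g = $1.5100/$12.62 + 0.043 = 0.119651 + 0.043 = 0.162651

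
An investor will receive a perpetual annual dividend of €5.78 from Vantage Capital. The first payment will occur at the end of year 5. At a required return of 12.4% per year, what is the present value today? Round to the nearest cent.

€29.20

Value at end of year 4: C / r = €5.78 / 0.124 = €46.6129
Discount to today: PV = €46.6129 / (1 + 0.124)^4 = €46.6129 / 1.596119 = €29.20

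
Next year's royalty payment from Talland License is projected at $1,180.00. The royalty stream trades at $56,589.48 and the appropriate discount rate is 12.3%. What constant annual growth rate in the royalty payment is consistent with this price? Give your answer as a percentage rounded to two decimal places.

P = D₁/(r−g) ⇒ g = r − D₁/P = 0.123 − $1,180.00/$56,589.48 = 0.102148

10.21%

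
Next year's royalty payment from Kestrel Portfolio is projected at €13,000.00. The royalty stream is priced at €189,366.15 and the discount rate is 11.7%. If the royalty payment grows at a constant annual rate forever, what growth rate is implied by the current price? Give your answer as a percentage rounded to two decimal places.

4.83%

P = D₁/(r−g) ⇒ g = r − D₁/P = 0.117 − €13,000.00/€189,366.15 = 0.048350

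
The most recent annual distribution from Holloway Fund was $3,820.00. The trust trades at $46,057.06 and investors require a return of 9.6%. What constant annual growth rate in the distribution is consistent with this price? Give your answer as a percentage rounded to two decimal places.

P = D₀(1+g)/(r−g) ⇒ P(r−g) = D₀(1+g) ⇒ g(P+D₀) = P·r − D₀
g = (P·r − D₀)/(P + D₀) = ($46,057.06×0.096 − $3,820.00) / ($46,057.06 + $3,820.00) = 0.012059

1.21%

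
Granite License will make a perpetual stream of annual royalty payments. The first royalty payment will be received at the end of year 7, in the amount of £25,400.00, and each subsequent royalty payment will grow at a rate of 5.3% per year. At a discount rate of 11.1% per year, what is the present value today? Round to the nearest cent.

£232874.20

Value at end of year 6: C₁ / (r − g) = £25,400.00 / (0.111 − 0.053) = £437,931.0345
Discount to today: PV = £437,931.0345 / (1 + 0.111)^6 = £437,931.0345 / 1.880548 = £232,874.20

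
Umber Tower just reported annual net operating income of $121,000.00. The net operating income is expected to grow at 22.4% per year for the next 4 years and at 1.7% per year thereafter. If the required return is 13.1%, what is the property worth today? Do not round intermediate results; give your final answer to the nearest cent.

D_1 = 148104.00000
D_2 = 181279.29600
D_3 = 221885.85830
D_4 = 271588.29056
Terminal value at year 4: TV = D_4×(1+g_2)/(r−g_2) = 276205.29150/0.114 = 2422853.43424
P_0 = D_1/(1+r)^1 + D_2/(1+r)^2 + D_3/(1+r)^3 + D_4/(1+r)^4 + TV/(1+r)^4
    = 130949.60212 + 141717.34129 + 153370.49137 + 165981.85803 + 1480732.89139 = 2072752.18420

$2072752.18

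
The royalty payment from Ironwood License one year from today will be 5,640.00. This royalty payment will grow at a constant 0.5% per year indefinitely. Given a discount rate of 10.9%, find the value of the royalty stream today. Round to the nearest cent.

Growing perpetuity: P = D₁ / (r − g) = 5,640.0000 / (0.109 − 0.005) = 54,230.77

54230.77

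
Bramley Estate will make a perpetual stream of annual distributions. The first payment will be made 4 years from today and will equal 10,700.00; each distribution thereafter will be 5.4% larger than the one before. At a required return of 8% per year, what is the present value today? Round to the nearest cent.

Value at end of year 3: C₁ / (r − g) = 10,700.00 / (0.08 − 0.054) = 411,538.4615
Discount to today: PV = 411,538.4615 / (1 + 0.08)^3 = 411,538.4615 / 1.259712 = 326,692.50

326692.50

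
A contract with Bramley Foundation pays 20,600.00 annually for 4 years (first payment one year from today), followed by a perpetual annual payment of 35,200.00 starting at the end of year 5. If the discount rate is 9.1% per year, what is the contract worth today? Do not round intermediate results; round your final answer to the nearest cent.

PV of 4-year annuity: 20,600.00 × [1 − (1+0.091)^−4] / 0.091 = 66592.00431
Perpetuity value at year 4: 35,200.00 / 0.091 = 386813.18681
PV of perpetuity: 386813.18681 / (1+0.091)^4 = 273024.90760
Total PV = 66592.00431 + 273024.90760 = 339616.91191

339616.91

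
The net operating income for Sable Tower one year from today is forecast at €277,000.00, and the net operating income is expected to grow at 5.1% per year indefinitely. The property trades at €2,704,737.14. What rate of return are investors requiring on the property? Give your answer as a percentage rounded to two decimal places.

P = D₁/(r − g) ⇒ r = D₁/P + g = €277,000.0000/€2,704,737.14 + 0.051 = 0.102413 + 0.051 = 0.153413

15.34%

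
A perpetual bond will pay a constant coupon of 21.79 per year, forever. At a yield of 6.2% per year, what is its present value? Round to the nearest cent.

Level perpetuity: PV = C / r = 21.79 / 0.062 = 351.45

351.45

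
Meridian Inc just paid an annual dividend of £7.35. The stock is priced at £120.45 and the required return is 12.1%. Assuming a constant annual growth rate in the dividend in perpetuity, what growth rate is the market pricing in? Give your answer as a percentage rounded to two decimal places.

5.65%

P = D₀(1+g)/(r−g) ⇒ P(r−g) = D₀(1+g) ⇒ g(P+D₀) = P·r − D₀
g = (P·r − D₀)/(P + D₀) = (£120.45×0.121 − £7.35) / (£120.45 + £7.35) = 0.056529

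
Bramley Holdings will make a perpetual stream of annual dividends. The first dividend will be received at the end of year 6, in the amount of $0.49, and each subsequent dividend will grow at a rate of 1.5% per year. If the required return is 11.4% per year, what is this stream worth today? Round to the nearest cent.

$2.88

Value at end of year 5: C₁ / (r − g) = $0.49 / (0.114 − 0.015) = $4.9495
Discount to today: PV = $4.9495 / (1 + 0.114)^5 = $4.9495 / 1.715639 = $2.88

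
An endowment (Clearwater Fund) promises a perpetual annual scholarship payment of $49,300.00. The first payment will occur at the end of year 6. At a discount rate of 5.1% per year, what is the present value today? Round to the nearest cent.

$753812.20

Value at end of year 5: C / r = $49,300.00 / 0.051 = $966,666.6667
Discount to today: PV = $966,666.6667 / (1 + 0.051)^5 = $966,666.6667 / 1.282371 = $753,812.20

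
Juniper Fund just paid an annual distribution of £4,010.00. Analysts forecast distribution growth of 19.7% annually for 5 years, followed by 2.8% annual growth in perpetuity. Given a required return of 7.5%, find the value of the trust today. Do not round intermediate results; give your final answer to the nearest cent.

£178131.46

D_1 = 4799.97000
D_2 = 5745.56409
D_3 = 6877.44022
D_4 = 8232.29594
D_5 = 9854.05824
Terminal value at year 5: TV = D_5×(1+g_2)/(r−g_2) = 10129.97187/0.047 = 215531.31636
P_0 = D_1/(1+r)^1 + D_2/(1+r)^2 + D_3/(1+r)^3 + D_4/(1+r)^4 + D_5/(1+r)^5 + TV/(1+r)^5
    = 4465.08837 + 4971.82398 + 5536.06819 + 6164.34756 + 6863.92933 + 150130.19895 = 178131.45639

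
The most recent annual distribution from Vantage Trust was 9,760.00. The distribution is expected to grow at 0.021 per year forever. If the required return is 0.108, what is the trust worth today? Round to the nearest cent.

114539.77

D₁ = D₀ × (1 + g) = 9,760.00 × 1.021 = 9,964.9600
Growing perpetuity: P = D₁ / (r − g) = 9,964.9600 / (0.108 − 0.021) = 114,539.77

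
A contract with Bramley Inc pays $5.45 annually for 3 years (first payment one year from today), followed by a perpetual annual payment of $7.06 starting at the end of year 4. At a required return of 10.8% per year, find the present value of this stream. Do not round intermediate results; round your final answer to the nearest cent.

PV of 3-year annuity: $5.45 × [1 − (1+0.108)^−3] / 0.108 = 13.36471
Perpetuity value at year 3: $7.06 / 0.108 = 65.37037
PV of perpetuity: 65.37037 / (1+0.108)^3 = 48.05755
Total PV = 13.36471 + 48.05755 = 61.42226

$61.42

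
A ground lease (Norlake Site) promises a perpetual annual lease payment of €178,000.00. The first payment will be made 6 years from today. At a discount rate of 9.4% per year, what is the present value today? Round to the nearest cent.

€1208385.59

Value at end of year 5: C / r = €178,000.00 / 0.094 = €1,893,617.0213
Discount to today: PV = €1,893,617.0213 / (1 + 0.094)^5 = €1,893,617.0213 / 1.567064 = €1,208,385.59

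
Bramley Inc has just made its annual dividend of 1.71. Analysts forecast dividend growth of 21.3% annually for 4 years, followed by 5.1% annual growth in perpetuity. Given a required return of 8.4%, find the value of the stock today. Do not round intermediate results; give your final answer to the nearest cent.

94.52

D_1 = 2.07423
D_2 = 2.51604
D_3 = 3.05196
D_4 = 3.70202
Terminal value at year 4: TV = D_4×(1+g_2)/(r−g_2) = 3.89083/0.033 = 117.90388
P_0 = D_1/(1+r)^1 + D_2/(1+r)^2 + D_3/(1+r)^3 + D_4/(1+r)^4 + TV/(1+r)^4
    = 1.91350 + 2.14121 + 2.39602 + 2.68116 + 85.39078 = 94.52266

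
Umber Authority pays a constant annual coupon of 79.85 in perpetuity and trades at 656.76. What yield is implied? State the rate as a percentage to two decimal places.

12.16%

P = C/r ⇒ r = C/P = 79.85/656.76 = 0.121582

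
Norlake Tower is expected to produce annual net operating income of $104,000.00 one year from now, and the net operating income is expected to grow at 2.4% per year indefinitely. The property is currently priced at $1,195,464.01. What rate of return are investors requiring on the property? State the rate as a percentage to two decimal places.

P = D₁/(r − g) ⇒ r = D₁/P + g = $104,000.0000/$1,195,464.01 + 0.024 = 0.086996 + 0.024 = 0.110996

11.10%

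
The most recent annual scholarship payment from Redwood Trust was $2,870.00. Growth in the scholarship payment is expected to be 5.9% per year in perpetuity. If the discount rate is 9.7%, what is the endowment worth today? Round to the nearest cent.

D₁ = D₀ × (1 + g) = $2,870.00 × 1.059 = $3,039.3300
Growing perpetuity: P = D₁ / (r − g) = $3,039.3300 / (0.097 − 0.059) = $79,982.37

$79982.37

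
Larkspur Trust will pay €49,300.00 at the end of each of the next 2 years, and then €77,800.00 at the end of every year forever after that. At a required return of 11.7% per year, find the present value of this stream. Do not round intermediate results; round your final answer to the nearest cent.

PV of 2-year annuity: €49,300.00 × [1 − (1+0.117)^−2] / 0.117 = 83649.13051
Perpetuity value at year 2: €77,800.00 / 0.117 = 664957.26496
PV of perpetuity: 664957.26496 / (1+0.117)^2 = 532951.13202
Total PV = 83649.13051 + 532951.13202 = 616600.26253

€616600.26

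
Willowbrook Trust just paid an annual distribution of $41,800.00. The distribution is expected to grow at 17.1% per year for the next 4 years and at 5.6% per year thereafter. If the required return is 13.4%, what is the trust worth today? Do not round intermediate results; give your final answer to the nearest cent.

$824749.87

D_1 = 48947.80000
D_2 = 57317.87380
D_3 = 67119.23022
D_4 = 78596.61859
Terminal value at year 4: TV = D_4×(1+g_2)/(r−g_2) = 82998.02923/0.078 = 1064077.29780
P_0 = D_1/(1+r)^1 + D_2/(1+r)^2 + D_3/(1+r)^3 + D_4/(1+r)^4 + TV/(1+r)^4
    = 43163.84480 + 44572.18894 + 46026.48435 + 47528.23031 + 643459.11801 = 824749.86640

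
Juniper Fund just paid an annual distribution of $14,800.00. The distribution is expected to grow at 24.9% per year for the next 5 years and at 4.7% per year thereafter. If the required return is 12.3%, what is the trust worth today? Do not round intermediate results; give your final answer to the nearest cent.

$449945.46

D_1 = 18485.20000
D_2 = 23088.01480
D_3 = 28836.93049
D_4 = 36017.32618
D_5 = 44985.64039
Terminal value at year 5: TV = D_5×(1+g_2)/(r−g_2) = 47099.96549/0.076 = 619736.38806
P_0 = D_1/(1+r)^1 + D_2/(1+r)^2 + D_3/(1+r)^3 + D_4/(1+r)^4 + D_5/(1+r)^5 + TV/(1+r)^5
    = 16460.55209 + 18307.41724 + 20361.49968 + 22646.04906 + 25186.92367 + 346983.01419 = 449945.45593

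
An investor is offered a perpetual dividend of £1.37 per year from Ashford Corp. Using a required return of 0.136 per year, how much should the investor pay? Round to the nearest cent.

Level perpetuity: PV = C / r = £1.37 / 0.136 = £10.07

£10.07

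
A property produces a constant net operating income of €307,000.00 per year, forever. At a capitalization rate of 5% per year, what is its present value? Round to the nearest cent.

Level perpetuity: PV = C / r = €307,000.00 / 0.05 = €6,140,000.00

€6140000.00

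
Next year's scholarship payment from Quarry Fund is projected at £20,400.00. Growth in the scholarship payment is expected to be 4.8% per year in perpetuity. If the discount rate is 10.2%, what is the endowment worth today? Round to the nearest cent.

Growing perpetuity: P = D₁ / (r − g) = £20,400.0000 / (0.102 − 0.048) = £377,777.78

£377777.78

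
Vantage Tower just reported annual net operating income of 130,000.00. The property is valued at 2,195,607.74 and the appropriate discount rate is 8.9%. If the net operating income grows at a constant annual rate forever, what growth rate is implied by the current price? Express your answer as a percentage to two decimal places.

2.81%

P = D₀(1+g)/(r−g) ⇒ P(r−g) = D₀(1+g) ⇒ g(P+D₀) = P·r − D₀
g = (P·r − D₀)/(P + D₀) = (2,195,607.74×0.089 − 130,000.00) / (2,195,607.74 + 130,000.00) = 0.028126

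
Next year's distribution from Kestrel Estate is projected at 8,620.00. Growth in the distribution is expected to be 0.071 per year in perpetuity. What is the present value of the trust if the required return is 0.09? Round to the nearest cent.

453684.21

Growing perpetuity: P = D₁ / (r − g) = 8,620.0000 / (0.09 − 0.071) = 453,684.21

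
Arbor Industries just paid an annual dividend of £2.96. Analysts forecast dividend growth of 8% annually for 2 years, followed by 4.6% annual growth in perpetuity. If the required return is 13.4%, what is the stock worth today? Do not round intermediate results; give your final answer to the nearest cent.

D_1 = 3.19680
D_2 = 3.45254
Terminal value at year 2: TV = D_2×(1+g_2)/(r−g_2) = 3.61136/0.088 = 41.03819
P_0 = D_1/(1+r)^1 + D_2/(1+r)^2 + TV/(1+r)^2
    = 2.81905 + 2.68481 + 31.91260 = 37.41645

£37.42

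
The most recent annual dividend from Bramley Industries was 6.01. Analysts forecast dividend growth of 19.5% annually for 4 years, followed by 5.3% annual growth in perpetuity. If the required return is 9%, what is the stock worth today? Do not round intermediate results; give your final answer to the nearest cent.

D_1 = 7.18195
D_2 = 8.58243
D_3 = 10.25600
D_4 = 12.25592
Terminal value at year 4: TV = D_4×(1+g_2)/(r−g_2) = 12.90549/0.037 = 348.79700
P_0 = D_1/(1+r)^1 + D_2/(1+r)^2 + D_3/(1+r)^3 + D_4/(1+r)^4 + TV/(1+r)^4
    = 6.58894 + 7.22366 + 7.91952 + 8.68241 + 247.09659 = 277.51112

277.51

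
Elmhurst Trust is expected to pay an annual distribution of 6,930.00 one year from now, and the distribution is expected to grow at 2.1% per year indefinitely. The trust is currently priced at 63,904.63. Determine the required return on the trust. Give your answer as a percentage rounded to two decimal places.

P = D₁/(r − g) ⇒ r = D₁/P + g = 6,930.0000/63,904.63 + 0.021 = 0.108443 + 0.021 = 0.129443

12.94%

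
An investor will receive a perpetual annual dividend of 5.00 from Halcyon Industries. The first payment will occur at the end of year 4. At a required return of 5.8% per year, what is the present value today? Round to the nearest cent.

Value at end of year 3: C / r = 5.00 / 0.058 = 86.2069
Discount to today: PV = 86.2069 / (1 + 0.058)^3 = 86.2069 / 1.184287 = 72.79

72.79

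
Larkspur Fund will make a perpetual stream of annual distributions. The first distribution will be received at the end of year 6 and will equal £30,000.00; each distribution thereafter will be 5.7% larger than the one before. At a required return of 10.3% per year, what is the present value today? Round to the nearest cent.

£399471.56

Value at end of year 5: C₁ / (r − g) = £30,000.00 / (0.103 − 0.057) = £652,173.9130
Discount to today: PV = £652,173.9130 / (1 + 0.103)^5 = £652,173.9130 / 1.632592 = £399,471.56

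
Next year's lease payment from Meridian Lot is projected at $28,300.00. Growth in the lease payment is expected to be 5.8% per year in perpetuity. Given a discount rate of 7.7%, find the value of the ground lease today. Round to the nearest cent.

$1489473.68

Growing perpetuity: P = D₁ / (r − g) = $28,300.0000 / (0.077 − 0.058) = $1,489,473.68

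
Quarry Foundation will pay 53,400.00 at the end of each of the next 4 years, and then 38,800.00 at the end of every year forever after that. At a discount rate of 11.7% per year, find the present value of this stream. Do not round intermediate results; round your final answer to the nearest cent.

376250.89

PV of 4-year annuity: 53,400.00 × [1 − (1+0.117)^−4] / 0.117 = 163224.61119
Perpetuity value at year 4: 38,800.00 / 0.117 = 331623.93162
PV of perpetuity: 331623.93162 / (1+0.117)^4 = 213026.27405
Total PV = 163224.61119 + 213026.27405 = 376250.88525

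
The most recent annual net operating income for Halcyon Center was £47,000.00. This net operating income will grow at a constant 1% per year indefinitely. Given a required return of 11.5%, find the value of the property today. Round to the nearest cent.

D₁ = D₀ × (1 + g) = £47,000.00 × 1.01 = £47,470.0000
Growing perpetuity: P = D₁ / (r − g) = £47,470.0000 / (0.115 − 0.01) = £452,095.24

£452095.24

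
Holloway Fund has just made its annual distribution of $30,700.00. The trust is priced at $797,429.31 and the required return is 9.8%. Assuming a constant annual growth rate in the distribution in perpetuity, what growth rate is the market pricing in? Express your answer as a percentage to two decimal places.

5.73%

P = D₀(1+g)/(r−g) ⇒ P(r−g) = D₀(1+g) ⇒ g(P+D₀) = P·r − D₀
g = (P·r − D₀)/(P + D₀) = ($797,429.31×0.098 − $30,700.00) / ($797,429.31 + $30,700.00) = 0.057295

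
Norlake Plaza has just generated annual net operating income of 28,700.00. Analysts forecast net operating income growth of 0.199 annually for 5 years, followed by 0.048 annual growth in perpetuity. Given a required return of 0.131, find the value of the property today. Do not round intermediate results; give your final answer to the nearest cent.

D_1 = 34411.30000
D_2 = 41259.14870
D_3 = 49469.71929
D_4 = 59314.19343
D_5 = 71117.71792
Terminal value at year 5: TV = D_5×(1+g_2)/(r−g_2) = 74531.36838/0.083 = 897968.29377
P_0 = D_1/(1+r)^1 + D_2/(1+r)^2 + D_3/(1+r)^3 + D_4/(1+r)^4 + D_5/(1+r)^5 + TV/(1+r)^5
    = 30425.55261 + 32254.85197 + 34194.13573 + 36250.01657 + 38429.50475 + 485230.37318 = 656784.43480

656784.43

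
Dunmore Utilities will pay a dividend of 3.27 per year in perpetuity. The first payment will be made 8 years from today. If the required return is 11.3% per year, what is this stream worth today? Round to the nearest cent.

13.68

Value at end of year 7: C / r = 3.27 / 0.113 = 28.9381
Discount to today: PV = 28.9381 / (1 + 0.113)^7 = 28.9381 / 2.115759 = 13.68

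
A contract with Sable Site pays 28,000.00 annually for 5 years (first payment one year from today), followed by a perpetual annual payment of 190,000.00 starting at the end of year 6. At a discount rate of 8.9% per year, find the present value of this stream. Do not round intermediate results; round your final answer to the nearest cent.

1503069.59

PV of 5-year annuity: 28,000.00 × [1 − (1+0.089)^−5] / 0.089 = 109193.41023
Perpetuity value at year 5: 190,000.00 / 0.089 = 2134831.46067
PV of perpetuity: 2134831.46067 / (1+0.089)^5 = 1393876.17695
Total PV = 109193.41023 + 1393876.17695 = 1503069.58718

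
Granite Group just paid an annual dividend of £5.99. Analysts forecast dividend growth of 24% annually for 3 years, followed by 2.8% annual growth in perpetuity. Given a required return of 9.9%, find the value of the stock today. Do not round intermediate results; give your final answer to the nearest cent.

D_1 = 7.42760
D_2 = 9.21022
D_3 = 11.42068
Terminal value at year 3: TV = D_3×(1+g_2)/(r−g_2) = 11.74046/0.071 = 165.35855
P_0 = D_1/(1+r)^1 + D_2/(1+r)^2 + D_3/(1+r)^3 + TV/(1+r)^3
    = 6.75851 + 7.62561 + 8.60397 + 124.57577 = 147.56386

£147.56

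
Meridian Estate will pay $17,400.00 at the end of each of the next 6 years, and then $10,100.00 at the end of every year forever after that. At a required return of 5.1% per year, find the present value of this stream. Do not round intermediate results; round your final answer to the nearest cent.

PV of 6-year annuity: $17,400.00 × [1 − (1+0.051)^−6] / 0.051 = 88035.30469
Perpetuity value at year 6: $10,100.00 / 0.051 = 198039.21569
PV of perpetuity: 198039.21569 / (1+0.051)^6 = 146938.26297
Total PV = 88035.30469 + 146938.26297 = 234973.56765

$234973.57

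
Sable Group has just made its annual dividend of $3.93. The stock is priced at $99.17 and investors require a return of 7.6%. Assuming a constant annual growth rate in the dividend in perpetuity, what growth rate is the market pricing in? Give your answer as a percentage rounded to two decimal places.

3.50%

P = D₀(1+g)/(r−g) ⇒ P(r−g) = D₀(1+g) ⇒ g(P+D₀) = P·r − D₀
g = (P·r − D₀)/(P + D₀) = ($99.17×0.076 − $3.93) / ($99.17 + $3.93) = 0.034985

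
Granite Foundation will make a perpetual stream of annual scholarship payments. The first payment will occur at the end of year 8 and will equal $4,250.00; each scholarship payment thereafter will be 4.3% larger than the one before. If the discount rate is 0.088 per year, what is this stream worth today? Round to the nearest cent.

Value at end of year 7: C₁ / (r − g) = $4,250.00 / (0.088 − 0.043) = $94,444.4444
Discount to today: PV = $94,444.4444 / (1 + 0.088)^7 = $94,444.4444 / 1.804689 = $52,332.82

$52332.82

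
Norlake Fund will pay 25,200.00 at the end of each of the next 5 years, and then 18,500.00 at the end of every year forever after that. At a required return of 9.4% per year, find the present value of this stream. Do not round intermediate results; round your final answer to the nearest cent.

222600.93

PV of 5-year annuity: 25,200.00 × [1 − (1+0.094)^−5] / 0.094 = 97010.29210
Perpetuity value at year 5: 18,500.00 / 0.094 = 196808.51064
PV of perpetuity: 196808.51064 / (1+0.094)^5 = 125590.63747
Total PV = 97010.29210 + 125590.63747 = 222600.92957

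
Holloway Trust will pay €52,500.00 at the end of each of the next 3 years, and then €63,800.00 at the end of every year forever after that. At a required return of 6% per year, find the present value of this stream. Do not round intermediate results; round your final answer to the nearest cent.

PV of 3-year annuity: €52,500.00 × [1 − (1+0.06)^−3] / 0.06 = 140333.12735
Perpetuity value at year 3: €63,800.00 / 0.06 = 1063333.33333
PV of perpetuity: 1063333.33333 / (1+0.06)^3 = 892795.17096
Total PV = 140333.12735 + 892795.17096 = 1033128.29830

€1033128.30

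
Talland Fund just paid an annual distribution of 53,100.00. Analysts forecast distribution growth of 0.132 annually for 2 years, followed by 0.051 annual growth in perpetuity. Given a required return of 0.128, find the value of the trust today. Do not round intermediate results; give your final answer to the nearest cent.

D_1 = 60109.20000
D_2 = 68043.61440
Terminal value at year 2: TV = D_2×(1+g_2)/(r−g_2) = 71513.83873/0.077 = 928751.15239
P_0 = D_1/(1+r)^1 + D_2/(1+r)^2 + TV/(1+r)^2
    = 53288.29787 + 53477.26347 + 729929.92084 = 836695.48218

836695.48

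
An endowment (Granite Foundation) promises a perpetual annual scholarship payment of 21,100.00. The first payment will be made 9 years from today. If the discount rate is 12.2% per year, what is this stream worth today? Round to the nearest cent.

68862.02

Value at end of year 8: C / r = 21,100.00 / 0.122 = 172,950.8197
Discount to today: PV = 172,950.8197 / (1 + 0.122)^8 = 172,950.8197 / 2.511556 = 68,862.02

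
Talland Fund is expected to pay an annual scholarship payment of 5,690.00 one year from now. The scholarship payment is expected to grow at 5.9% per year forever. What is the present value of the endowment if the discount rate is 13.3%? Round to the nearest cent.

Growing perpetuity: P = D₁ / (r − g) = 5,690.0000 / (0.133 − 0.059) = 76,891.89

76891.89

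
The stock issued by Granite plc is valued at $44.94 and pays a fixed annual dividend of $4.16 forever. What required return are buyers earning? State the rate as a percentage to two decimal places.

P = C/r ⇒ r = C/P = $4.16/$44.94 = 0.092568

9.26%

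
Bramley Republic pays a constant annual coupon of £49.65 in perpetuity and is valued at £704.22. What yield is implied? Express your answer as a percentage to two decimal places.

7.05%

P = C/r ⇒ r = C/P = £49.65/£704.22 = 0.070504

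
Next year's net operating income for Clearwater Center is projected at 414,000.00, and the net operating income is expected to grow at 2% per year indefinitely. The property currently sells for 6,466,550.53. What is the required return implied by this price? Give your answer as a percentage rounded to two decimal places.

P = D₁/(r − g) ⇒ r = D₁/P + g = 414,000.0000/6,466,550.53 + 0.02 = 0.064022 + 0.02 = 0.084022

8.40%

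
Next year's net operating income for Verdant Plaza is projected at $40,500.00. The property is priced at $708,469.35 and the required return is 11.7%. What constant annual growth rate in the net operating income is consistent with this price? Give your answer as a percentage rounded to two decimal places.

P = D₁/(r−g) ⇒ g = r − D₁/P = 0.117 − $40,500.00/$708,469.35 = 0.059835

5.98%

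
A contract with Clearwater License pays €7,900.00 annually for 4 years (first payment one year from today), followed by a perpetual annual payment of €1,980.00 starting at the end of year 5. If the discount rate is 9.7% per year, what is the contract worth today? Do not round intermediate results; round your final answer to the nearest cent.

€39300.49

PV of 4-year annuity: €7,900.00 × [1 − (1+0.097)^−4] / 0.097 = 25205.43114
Perpetuity value at year 4: €1,980.00 / 0.097 = 20412.37113
PV of perpetuity: 20412.37113 / (1+0.097)^4 = 14095.06054
Total PV = 25205.43114 + 14095.06054 = 39300.49168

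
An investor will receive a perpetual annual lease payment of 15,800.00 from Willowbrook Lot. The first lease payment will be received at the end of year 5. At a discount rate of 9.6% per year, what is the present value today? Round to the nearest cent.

114062.70

Value at end of year 4: C / r = 15,800.00 / 0.096 = 164,583.3333
Discount to today: PV = 164,583.3333 / (1 + 0.096)^4 = 164,583.3333 / 1.442920 = 114,062.70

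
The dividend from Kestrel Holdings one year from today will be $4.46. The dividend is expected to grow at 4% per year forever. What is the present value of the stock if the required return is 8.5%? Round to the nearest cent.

Growing perpetuity: P = D₁ / (r − g) = $4.4600 / (0.085 − 0.04) = $99.11

$99.11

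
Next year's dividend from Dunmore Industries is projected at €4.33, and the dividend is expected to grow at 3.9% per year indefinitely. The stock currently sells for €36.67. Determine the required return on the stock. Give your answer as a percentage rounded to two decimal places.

P = D₁/(r − g) ⇒ r = D₁/P + g = €4.3300/€36.67 + 0.039 = 0.118080 + 0.039 = 0.157080

15.71%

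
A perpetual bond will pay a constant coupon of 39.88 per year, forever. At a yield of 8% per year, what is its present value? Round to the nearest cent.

Level perpetuity: PV = C / r = 39.88 / 0.08 = 498.50

498.50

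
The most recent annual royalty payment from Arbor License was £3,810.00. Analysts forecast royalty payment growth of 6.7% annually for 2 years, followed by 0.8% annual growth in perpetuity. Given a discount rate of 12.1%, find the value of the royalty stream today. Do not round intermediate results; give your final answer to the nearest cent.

D_1 = 4065.27000
D_2 = 4337.64309
Terminal value at year 2: TV = D_2×(1+g_2)/(r−g_2) = 4372.34423/0.113 = 38693.31181
P_0 = D_1/(1+r)^1 + D_2/(1+r)^2 + TV/(1+r)^2
    = 3626.46744 + 3451.77588 + 30791.06269 = 37869.30601

£37869.31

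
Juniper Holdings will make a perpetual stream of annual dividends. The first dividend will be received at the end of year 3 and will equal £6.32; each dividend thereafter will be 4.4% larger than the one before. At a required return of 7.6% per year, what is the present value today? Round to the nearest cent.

£170.59

Value at end of year 2: C₁ / (r − g) = £6.32 / (0.076 − 0.044) = £197.5000
Discount to today: PV = £197.5000 / (1 + 0.076)^2 = £197.5000 / 1.157776 = £170.59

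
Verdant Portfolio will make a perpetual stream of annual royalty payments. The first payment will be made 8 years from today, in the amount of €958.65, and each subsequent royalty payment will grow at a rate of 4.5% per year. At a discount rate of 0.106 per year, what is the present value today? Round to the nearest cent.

Value at end of year 7: C₁ / (r − g) = €958.65 / (0.106 − 0.045) = €15,715.5738
Discount to today: PV = €15,715.5738 / (1 + 0.106)^7 = €15,715.5738 / 2.024351 = €7,763.26

€7763.26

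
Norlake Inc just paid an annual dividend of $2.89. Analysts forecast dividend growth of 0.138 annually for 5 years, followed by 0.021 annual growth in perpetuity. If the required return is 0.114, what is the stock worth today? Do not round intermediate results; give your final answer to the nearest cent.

$50.71

D_1 = 3.28882
D_2 = 3.74268
D_3 = 4.25917
D_4 = 4.84693
D_5 = 5.51581
Terminal value at year 5: TV = D_5×(1+g_2)/(r−g_2) = 5.63164/0.093 = 60.55527
P_0 = D_1/(1+r)^1 + D_2/(1+r)^2 + D_3/(1+r)^3 + D_4/(1+r)^4 + D_5/(1+r)^5 + TV/(1+r)^5
    = 2.95226 + 3.01587 + 3.08084 + 3.14721 + 3.21502 + 35.29604 = 50.70724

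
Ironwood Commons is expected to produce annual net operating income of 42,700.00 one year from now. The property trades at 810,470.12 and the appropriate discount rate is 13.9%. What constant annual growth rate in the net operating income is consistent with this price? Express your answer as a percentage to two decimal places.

8.63%

P = D₁/(r−g) ⇒ g = r − D₁/P = 0.139 − 42,700.00/810,470.12 = 0.086315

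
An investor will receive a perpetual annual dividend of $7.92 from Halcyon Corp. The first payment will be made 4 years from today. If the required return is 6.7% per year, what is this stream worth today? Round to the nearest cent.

Value at end of year 3: C / r = $7.92 / 0.067 = $118.2090
Discount to today: PV = $118.2090 / (1 + 0.067)^3 = $118.2090 / 1.214768 = $97.31

$97.31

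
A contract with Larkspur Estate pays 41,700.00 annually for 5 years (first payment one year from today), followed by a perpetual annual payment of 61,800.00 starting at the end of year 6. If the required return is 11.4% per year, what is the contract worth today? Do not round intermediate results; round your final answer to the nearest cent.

468559.21

PV of 5-year annuity: 41,700.00 × [1 − (1+0.114)^−5] / 0.114 = 152580.61300
Perpetuity value at year 5: 61,800.00 / 0.114 = 542105.26316
PV of perpetuity: 542105.26316 / (1+0.114)^5 = 315978.59929
Total PV = 152580.61300 + 315978.59929 = 468559.21229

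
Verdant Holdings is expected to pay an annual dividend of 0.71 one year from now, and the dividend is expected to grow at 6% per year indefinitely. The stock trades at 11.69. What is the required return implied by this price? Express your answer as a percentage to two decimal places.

12.07%

P = D₁/(r − g) ⇒ r = D₁/P + g = 0.7100/11.69 + 0.06 = 0.060736 + 0.06 = 0.120736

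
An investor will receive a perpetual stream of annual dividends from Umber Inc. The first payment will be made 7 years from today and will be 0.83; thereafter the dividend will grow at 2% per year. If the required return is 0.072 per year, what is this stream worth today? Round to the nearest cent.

10.52

Value at end of year 6: C₁ / (r − g) = 0.83 / (0.072 − 0.02) = 15.9615
Discount to today: PV = 15.9615 / (1 + 0.072)^6 = 15.9615 / 1.517640 = 10.52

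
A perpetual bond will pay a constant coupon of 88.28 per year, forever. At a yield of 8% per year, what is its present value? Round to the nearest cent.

1103.50

Level perpetuity: PV = C / r = 88.28 / 0.08 = 1,103.50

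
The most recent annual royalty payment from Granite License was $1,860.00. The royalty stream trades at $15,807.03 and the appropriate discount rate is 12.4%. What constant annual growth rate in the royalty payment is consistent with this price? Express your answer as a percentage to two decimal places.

P = D₀(1+g)/(r−g) ⇒ P(r−g) = D₀(1+g) ⇒ g(P+D₀) = P·r − D₀
g = (P·r − D₀)/(P + D₀) = ($15,807.03×0.124 − $1,860.00) / ($15,807.03 + $1,860.00) = 0.005664

0.57%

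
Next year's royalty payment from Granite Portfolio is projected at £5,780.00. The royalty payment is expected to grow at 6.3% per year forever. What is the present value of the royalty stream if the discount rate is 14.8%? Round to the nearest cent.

£68000.00

Growing perpetuity: P = D₁ / (r − g) = £5,780.0000 / (0.148 − 0.063) = £68,000.00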